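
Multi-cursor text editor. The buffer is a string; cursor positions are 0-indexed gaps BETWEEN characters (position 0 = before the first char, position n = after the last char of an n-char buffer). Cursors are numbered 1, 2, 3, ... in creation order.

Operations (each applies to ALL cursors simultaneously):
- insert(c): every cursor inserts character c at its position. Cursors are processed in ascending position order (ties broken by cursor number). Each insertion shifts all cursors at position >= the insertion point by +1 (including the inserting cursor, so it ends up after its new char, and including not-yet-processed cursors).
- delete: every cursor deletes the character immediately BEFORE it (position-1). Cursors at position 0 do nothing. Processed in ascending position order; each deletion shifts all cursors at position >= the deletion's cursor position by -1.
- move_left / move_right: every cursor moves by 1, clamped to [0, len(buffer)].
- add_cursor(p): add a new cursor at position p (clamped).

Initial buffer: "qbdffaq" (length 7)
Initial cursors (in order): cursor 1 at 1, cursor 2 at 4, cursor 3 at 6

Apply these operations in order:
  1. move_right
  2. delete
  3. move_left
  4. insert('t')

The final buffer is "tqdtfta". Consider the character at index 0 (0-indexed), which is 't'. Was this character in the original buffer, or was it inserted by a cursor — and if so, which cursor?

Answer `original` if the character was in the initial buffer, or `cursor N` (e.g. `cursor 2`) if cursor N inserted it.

After op 1 (move_right): buffer="qbdffaq" (len 7), cursors c1@2 c2@5 c3@7, authorship .......
After op 2 (delete): buffer="qdfa" (len 4), cursors c1@1 c2@3 c3@4, authorship ....
After op 3 (move_left): buffer="qdfa" (len 4), cursors c1@0 c2@2 c3@3, authorship ....
After op 4 (insert('t')): buffer="tqdtfta" (len 7), cursors c1@1 c2@4 c3@6, authorship 1..2.3.
Authorship (.=original, N=cursor N): 1 . . 2 . 3 .
Index 0: author = 1

Answer: cursor 1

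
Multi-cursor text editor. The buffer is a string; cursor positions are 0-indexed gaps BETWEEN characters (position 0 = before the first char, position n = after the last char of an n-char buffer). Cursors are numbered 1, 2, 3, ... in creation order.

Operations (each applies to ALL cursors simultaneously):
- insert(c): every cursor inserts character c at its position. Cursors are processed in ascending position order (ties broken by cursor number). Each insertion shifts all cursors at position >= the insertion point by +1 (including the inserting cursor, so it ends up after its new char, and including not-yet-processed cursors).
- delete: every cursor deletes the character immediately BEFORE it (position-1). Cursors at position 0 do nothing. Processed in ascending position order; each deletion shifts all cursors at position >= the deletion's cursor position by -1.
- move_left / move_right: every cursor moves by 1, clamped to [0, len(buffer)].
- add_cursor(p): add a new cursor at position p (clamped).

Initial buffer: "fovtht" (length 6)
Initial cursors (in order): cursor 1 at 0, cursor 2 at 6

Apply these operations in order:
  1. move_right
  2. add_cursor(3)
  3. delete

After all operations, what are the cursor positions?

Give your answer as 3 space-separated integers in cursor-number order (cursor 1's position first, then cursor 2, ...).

After op 1 (move_right): buffer="fovtht" (len 6), cursors c1@1 c2@6, authorship ......
After op 2 (add_cursor(3)): buffer="fovtht" (len 6), cursors c1@1 c3@3 c2@6, authorship ......
After op 3 (delete): buffer="oth" (len 3), cursors c1@0 c3@1 c2@3, authorship ...

Answer: 0 3 1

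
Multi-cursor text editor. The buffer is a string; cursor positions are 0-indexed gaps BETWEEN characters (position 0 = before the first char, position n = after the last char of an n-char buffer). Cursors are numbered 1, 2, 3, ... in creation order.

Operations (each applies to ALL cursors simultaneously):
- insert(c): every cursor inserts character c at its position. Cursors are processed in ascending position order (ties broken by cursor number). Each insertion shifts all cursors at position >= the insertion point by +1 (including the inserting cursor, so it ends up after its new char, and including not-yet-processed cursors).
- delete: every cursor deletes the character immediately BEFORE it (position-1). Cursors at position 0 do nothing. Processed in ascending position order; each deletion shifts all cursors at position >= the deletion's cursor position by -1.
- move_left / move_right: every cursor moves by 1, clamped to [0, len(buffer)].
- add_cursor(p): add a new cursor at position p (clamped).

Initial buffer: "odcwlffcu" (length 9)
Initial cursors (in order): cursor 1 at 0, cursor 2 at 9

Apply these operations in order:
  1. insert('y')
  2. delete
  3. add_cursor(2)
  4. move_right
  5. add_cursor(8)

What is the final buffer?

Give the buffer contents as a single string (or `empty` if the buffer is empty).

After op 1 (insert('y')): buffer="yodcwlffcuy" (len 11), cursors c1@1 c2@11, authorship 1.........2
After op 2 (delete): buffer="odcwlffcu" (len 9), cursors c1@0 c2@9, authorship .........
After op 3 (add_cursor(2)): buffer="odcwlffcu" (len 9), cursors c1@0 c3@2 c2@9, authorship .........
After op 4 (move_right): buffer="odcwlffcu" (len 9), cursors c1@1 c3@3 c2@9, authorship .........
After op 5 (add_cursor(8)): buffer="odcwlffcu" (len 9), cursors c1@1 c3@3 c4@8 c2@9, authorship .........

Answer: odcwlffcu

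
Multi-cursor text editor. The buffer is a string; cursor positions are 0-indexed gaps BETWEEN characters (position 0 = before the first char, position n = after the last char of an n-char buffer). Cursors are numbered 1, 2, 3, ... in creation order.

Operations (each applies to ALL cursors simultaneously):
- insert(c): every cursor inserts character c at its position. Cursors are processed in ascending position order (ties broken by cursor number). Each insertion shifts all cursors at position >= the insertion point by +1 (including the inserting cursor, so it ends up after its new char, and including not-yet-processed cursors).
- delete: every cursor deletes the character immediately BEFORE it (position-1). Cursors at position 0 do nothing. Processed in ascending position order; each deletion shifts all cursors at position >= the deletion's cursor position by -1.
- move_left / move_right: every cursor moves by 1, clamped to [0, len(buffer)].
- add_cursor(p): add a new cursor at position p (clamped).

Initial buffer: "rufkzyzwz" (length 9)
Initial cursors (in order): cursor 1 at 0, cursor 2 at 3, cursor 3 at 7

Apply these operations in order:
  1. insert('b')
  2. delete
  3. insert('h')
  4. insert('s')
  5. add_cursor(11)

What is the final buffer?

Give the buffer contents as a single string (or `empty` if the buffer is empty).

After op 1 (insert('b')): buffer="brufbkzyzbwz" (len 12), cursors c1@1 c2@5 c3@10, authorship 1...2....3..
After op 2 (delete): buffer="rufkzyzwz" (len 9), cursors c1@0 c2@3 c3@7, authorship .........
After op 3 (insert('h')): buffer="hrufhkzyzhwz" (len 12), cursors c1@1 c2@5 c3@10, authorship 1...2....3..
After op 4 (insert('s')): buffer="hsrufhskzyzhswz" (len 15), cursors c1@2 c2@7 c3@13, authorship 11...22....33..
After op 5 (add_cursor(11)): buffer="hsrufhskzyzhswz" (len 15), cursors c1@2 c2@7 c4@11 c3@13, authorship 11...22....33..

Answer: hsrufhskzyzhswz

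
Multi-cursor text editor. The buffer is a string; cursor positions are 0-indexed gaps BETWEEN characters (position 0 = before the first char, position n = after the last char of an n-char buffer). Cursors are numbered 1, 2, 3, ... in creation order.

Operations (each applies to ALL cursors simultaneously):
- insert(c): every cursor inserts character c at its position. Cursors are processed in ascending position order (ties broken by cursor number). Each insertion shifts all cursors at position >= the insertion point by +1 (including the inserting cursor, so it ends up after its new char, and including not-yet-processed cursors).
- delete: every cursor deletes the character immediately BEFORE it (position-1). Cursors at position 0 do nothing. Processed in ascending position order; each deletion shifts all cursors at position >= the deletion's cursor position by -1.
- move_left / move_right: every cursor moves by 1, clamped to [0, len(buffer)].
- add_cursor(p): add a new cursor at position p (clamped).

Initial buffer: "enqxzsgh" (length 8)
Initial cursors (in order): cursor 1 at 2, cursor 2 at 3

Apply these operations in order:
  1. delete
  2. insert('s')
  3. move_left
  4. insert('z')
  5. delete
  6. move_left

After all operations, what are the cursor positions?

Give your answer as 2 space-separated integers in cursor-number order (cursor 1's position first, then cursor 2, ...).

After op 1 (delete): buffer="exzsgh" (len 6), cursors c1@1 c2@1, authorship ......
After op 2 (insert('s')): buffer="essxzsgh" (len 8), cursors c1@3 c2@3, authorship .12.....
After op 3 (move_left): buffer="essxzsgh" (len 8), cursors c1@2 c2@2, authorship .12.....
After op 4 (insert('z')): buffer="eszzsxzsgh" (len 10), cursors c1@4 c2@4, authorship .1122.....
After op 5 (delete): buffer="essxzsgh" (len 8), cursors c1@2 c2@2, authorship .12.....
After op 6 (move_left): buffer="essxzsgh" (len 8), cursors c1@1 c2@1, authorship .12.....

Answer: 1 1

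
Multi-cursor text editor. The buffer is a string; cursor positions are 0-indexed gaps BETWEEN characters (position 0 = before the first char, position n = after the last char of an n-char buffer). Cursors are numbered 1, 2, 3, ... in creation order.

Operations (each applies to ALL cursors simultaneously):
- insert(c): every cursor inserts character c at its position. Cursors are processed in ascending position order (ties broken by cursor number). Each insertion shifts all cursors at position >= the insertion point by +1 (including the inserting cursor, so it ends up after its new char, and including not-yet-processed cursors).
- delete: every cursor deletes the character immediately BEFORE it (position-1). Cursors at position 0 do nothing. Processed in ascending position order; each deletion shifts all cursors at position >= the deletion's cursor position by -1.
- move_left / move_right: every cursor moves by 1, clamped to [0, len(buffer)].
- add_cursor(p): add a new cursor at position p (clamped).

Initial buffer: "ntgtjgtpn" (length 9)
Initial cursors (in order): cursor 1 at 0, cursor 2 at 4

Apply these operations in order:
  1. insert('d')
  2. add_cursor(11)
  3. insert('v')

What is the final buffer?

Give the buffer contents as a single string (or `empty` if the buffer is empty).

Answer: dvntgtdvjgtpnv

Derivation:
After op 1 (insert('d')): buffer="dntgtdjgtpn" (len 11), cursors c1@1 c2@6, authorship 1....2.....
After op 2 (add_cursor(11)): buffer="dntgtdjgtpn" (len 11), cursors c1@1 c2@6 c3@11, authorship 1....2.....
After op 3 (insert('v')): buffer="dvntgtdvjgtpnv" (len 14), cursors c1@2 c2@8 c3@14, authorship 11....22.....3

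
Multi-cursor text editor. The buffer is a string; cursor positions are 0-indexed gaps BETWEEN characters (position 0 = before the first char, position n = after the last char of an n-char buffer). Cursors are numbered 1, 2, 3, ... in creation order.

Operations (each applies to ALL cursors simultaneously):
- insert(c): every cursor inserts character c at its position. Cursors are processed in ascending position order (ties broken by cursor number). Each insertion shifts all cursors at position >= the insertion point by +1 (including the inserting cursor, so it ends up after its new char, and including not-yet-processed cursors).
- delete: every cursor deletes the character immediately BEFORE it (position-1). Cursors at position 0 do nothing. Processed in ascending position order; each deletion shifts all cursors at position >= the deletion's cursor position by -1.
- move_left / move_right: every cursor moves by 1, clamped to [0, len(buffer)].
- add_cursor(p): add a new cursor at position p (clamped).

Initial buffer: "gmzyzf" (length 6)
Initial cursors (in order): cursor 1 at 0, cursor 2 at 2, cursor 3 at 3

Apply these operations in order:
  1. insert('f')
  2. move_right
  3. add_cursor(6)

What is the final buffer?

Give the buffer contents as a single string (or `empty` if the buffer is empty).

Answer: fgmfzfyzf

Derivation:
After op 1 (insert('f')): buffer="fgmfzfyzf" (len 9), cursors c1@1 c2@4 c3@6, authorship 1..2.3...
After op 2 (move_right): buffer="fgmfzfyzf" (len 9), cursors c1@2 c2@5 c3@7, authorship 1..2.3...
After op 3 (add_cursor(6)): buffer="fgmfzfyzf" (len 9), cursors c1@2 c2@5 c4@6 c3@7, authorship 1..2.3...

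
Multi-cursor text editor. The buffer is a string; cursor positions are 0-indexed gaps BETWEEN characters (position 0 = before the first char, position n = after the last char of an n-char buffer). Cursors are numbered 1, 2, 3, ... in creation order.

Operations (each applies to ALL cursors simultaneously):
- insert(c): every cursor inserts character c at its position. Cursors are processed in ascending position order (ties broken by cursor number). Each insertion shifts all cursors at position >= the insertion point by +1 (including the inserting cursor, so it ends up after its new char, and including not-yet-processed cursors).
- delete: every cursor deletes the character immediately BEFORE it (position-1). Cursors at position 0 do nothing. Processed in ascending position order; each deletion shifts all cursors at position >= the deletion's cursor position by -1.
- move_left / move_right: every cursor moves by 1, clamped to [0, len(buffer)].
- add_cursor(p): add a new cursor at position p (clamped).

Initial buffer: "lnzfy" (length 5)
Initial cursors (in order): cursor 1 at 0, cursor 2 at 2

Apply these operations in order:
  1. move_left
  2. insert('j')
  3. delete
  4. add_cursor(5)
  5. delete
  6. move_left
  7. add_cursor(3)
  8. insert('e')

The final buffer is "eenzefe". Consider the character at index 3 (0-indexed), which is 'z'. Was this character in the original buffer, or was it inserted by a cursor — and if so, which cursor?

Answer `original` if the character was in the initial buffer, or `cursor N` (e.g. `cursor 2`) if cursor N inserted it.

Answer: original

Derivation:
After op 1 (move_left): buffer="lnzfy" (len 5), cursors c1@0 c2@1, authorship .....
After op 2 (insert('j')): buffer="jljnzfy" (len 7), cursors c1@1 c2@3, authorship 1.2....
After op 3 (delete): buffer="lnzfy" (len 5), cursors c1@0 c2@1, authorship .....
After op 4 (add_cursor(5)): buffer="lnzfy" (len 5), cursors c1@0 c2@1 c3@5, authorship .....
After op 5 (delete): buffer="nzf" (len 3), cursors c1@0 c2@0 c3@3, authorship ...
After op 6 (move_left): buffer="nzf" (len 3), cursors c1@0 c2@0 c3@2, authorship ...
After op 7 (add_cursor(3)): buffer="nzf" (len 3), cursors c1@0 c2@0 c3@2 c4@3, authorship ...
After op 8 (insert('e')): buffer="eenzefe" (len 7), cursors c1@2 c2@2 c3@5 c4@7, authorship 12..3.4
Authorship (.=original, N=cursor N): 1 2 . . 3 . 4
Index 3: author = original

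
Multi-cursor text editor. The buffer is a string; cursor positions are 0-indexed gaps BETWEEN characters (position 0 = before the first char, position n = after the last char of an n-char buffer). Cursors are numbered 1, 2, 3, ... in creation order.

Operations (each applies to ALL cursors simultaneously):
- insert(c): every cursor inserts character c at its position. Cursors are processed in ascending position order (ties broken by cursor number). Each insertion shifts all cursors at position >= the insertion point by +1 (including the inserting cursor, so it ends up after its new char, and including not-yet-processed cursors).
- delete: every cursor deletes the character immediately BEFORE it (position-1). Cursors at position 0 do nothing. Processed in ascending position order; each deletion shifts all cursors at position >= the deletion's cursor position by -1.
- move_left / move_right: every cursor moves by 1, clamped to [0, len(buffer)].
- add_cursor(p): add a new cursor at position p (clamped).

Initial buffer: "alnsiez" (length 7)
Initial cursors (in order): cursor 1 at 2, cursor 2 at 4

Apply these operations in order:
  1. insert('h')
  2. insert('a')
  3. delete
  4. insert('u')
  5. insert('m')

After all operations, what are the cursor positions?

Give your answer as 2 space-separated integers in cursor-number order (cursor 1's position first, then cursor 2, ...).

Answer: 5 10

Derivation:
After op 1 (insert('h')): buffer="alhnshiez" (len 9), cursors c1@3 c2@6, authorship ..1..2...
After op 2 (insert('a')): buffer="alhanshaiez" (len 11), cursors c1@4 c2@8, authorship ..11..22...
After op 3 (delete): buffer="alhnshiez" (len 9), cursors c1@3 c2@6, authorship ..1..2...
After op 4 (insert('u')): buffer="alhunshuiez" (len 11), cursors c1@4 c2@8, authorship ..11..22...
After op 5 (insert('m')): buffer="alhumnshumiez" (len 13), cursors c1@5 c2@10, authorship ..111..222...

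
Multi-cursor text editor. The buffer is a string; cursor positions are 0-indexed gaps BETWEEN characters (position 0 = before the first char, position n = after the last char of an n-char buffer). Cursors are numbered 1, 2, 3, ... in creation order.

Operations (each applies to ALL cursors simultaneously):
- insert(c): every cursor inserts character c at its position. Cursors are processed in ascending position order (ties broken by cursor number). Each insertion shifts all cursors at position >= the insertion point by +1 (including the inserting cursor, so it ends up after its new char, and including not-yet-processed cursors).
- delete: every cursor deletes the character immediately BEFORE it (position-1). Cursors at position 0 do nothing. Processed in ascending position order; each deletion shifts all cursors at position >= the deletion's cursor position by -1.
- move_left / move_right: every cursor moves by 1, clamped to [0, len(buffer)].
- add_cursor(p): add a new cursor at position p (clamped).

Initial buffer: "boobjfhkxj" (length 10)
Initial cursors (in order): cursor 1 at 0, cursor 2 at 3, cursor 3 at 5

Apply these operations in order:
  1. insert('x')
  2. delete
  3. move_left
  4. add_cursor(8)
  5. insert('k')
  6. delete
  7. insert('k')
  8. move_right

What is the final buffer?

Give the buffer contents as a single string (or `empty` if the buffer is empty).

Answer: kbokobkjfhkkxj

Derivation:
After op 1 (insert('x')): buffer="xbooxbjxfhkxj" (len 13), cursors c1@1 c2@5 c3@8, authorship 1...2..3.....
After op 2 (delete): buffer="boobjfhkxj" (len 10), cursors c1@0 c2@3 c3@5, authorship ..........
After op 3 (move_left): buffer="boobjfhkxj" (len 10), cursors c1@0 c2@2 c3@4, authorship ..........
After op 4 (add_cursor(8)): buffer="boobjfhkxj" (len 10), cursors c1@0 c2@2 c3@4 c4@8, authorship ..........
After op 5 (insert('k')): buffer="kbokobkjfhkkxj" (len 14), cursors c1@1 c2@4 c3@7 c4@12, authorship 1..2..3....4..
After op 6 (delete): buffer="boobjfhkxj" (len 10), cursors c1@0 c2@2 c3@4 c4@8, authorship ..........
After op 7 (insert('k')): buffer="kbokobkjfhkkxj" (len 14), cursors c1@1 c2@4 c3@7 c4@12, authorship 1..2..3....4..
After op 8 (move_right): buffer="kbokobkjfhkkxj" (len 14), cursors c1@2 c2@5 c3@8 c4@13, authorship 1..2..3....4..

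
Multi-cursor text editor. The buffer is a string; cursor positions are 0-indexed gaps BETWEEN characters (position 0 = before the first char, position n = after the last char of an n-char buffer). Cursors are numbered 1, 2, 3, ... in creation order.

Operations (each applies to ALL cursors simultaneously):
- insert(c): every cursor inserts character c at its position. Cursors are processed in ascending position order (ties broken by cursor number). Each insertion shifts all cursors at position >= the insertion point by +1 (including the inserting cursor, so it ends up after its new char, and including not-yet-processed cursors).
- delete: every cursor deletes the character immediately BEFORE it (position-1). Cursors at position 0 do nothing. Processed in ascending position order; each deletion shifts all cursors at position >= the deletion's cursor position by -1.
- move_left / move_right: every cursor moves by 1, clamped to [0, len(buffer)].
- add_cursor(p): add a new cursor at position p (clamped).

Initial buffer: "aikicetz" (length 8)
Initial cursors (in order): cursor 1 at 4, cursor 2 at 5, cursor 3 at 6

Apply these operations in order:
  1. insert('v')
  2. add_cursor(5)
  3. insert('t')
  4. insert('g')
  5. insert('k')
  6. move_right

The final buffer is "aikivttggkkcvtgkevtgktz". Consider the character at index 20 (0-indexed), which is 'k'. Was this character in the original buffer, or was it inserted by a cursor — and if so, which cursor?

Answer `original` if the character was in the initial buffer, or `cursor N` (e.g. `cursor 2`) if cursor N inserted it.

Answer: cursor 3

Derivation:
After op 1 (insert('v')): buffer="aikivcvevtz" (len 11), cursors c1@5 c2@7 c3@9, authorship ....1.2.3..
After op 2 (add_cursor(5)): buffer="aikivcvevtz" (len 11), cursors c1@5 c4@5 c2@7 c3@9, authorship ....1.2.3..
After op 3 (insert('t')): buffer="aikivttcvtevttz" (len 15), cursors c1@7 c4@7 c2@10 c3@13, authorship ....114.22.33..
After op 4 (insert('g')): buffer="aikivttggcvtgevtgtz" (len 19), cursors c1@9 c4@9 c2@13 c3@17, authorship ....11414.222.333..
After op 5 (insert('k')): buffer="aikivttggkkcvtgkevtgktz" (len 23), cursors c1@11 c4@11 c2@16 c3@21, authorship ....1141414.2222.3333..
After op 6 (move_right): buffer="aikivttggkkcvtgkevtgktz" (len 23), cursors c1@12 c4@12 c2@17 c3@22, authorship ....1141414.2222.3333..
Authorship (.=original, N=cursor N): . . . . 1 1 4 1 4 1 4 . 2 2 2 2 . 3 3 3 3 . .
Index 20: author = 3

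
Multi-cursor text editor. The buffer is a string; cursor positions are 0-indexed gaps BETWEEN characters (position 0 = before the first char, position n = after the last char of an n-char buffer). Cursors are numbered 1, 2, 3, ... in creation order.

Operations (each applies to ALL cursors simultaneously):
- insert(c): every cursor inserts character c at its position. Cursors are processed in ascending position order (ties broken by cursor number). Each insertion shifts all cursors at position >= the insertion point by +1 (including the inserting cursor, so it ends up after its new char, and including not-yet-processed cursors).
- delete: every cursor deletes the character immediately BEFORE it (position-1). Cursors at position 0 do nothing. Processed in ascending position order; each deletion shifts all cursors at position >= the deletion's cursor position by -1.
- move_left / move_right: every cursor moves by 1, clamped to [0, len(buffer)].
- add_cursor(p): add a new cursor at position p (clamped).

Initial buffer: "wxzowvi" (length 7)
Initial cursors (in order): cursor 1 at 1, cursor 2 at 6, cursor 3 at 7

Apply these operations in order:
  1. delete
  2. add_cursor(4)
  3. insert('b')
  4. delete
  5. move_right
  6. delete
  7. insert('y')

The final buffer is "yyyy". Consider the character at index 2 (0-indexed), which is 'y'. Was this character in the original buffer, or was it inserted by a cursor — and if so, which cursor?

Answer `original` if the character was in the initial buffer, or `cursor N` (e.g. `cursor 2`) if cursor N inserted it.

After op 1 (delete): buffer="xzow" (len 4), cursors c1@0 c2@4 c3@4, authorship ....
After op 2 (add_cursor(4)): buffer="xzow" (len 4), cursors c1@0 c2@4 c3@4 c4@4, authorship ....
After op 3 (insert('b')): buffer="bxzowbbb" (len 8), cursors c1@1 c2@8 c3@8 c4@8, authorship 1....234
After op 4 (delete): buffer="xzow" (len 4), cursors c1@0 c2@4 c3@4 c4@4, authorship ....
After op 5 (move_right): buffer="xzow" (len 4), cursors c1@1 c2@4 c3@4 c4@4, authorship ....
After op 6 (delete): buffer="" (len 0), cursors c1@0 c2@0 c3@0 c4@0, authorship 
After op 7 (insert('y')): buffer="yyyy" (len 4), cursors c1@4 c2@4 c3@4 c4@4, authorship 1234
Authorship (.=original, N=cursor N): 1 2 3 4
Index 2: author = 3

Answer: cursor 3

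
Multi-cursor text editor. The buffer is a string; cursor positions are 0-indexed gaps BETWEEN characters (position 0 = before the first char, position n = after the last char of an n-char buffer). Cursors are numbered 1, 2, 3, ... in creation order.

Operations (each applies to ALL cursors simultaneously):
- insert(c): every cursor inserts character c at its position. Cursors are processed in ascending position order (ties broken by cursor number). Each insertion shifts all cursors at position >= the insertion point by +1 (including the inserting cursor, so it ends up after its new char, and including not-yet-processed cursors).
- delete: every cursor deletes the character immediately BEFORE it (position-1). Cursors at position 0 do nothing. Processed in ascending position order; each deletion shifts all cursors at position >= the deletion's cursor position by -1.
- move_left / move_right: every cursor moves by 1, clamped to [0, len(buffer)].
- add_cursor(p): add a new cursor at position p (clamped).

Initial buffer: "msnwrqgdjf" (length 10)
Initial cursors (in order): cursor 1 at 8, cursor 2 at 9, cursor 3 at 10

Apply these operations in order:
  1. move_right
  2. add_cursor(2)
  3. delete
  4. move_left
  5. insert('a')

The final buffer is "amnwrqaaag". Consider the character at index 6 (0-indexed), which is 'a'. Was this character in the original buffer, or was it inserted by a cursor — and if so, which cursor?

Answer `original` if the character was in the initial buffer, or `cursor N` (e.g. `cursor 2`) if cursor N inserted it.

Answer: cursor 1

Derivation:
After op 1 (move_right): buffer="msnwrqgdjf" (len 10), cursors c1@9 c2@10 c3@10, authorship ..........
After op 2 (add_cursor(2)): buffer="msnwrqgdjf" (len 10), cursors c4@2 c1@9 c2@10 c3@10, authorship ..........
After op 3 (delete): buffer="mnwrqg" (len 6), cursors c4@1 c1@6 c2@6 c3@6, authorship ......
After op 4 (move_left): buffer="mnwrqg" (len 6), cursors c4@0 c1@5 c2@5 c3@5, authorship ......
After op 5 (insert('a')): buffer="amnwrqaaag" (len 10), cursors c4@1 c1@9 c2@9 c3@9, authorship 4.....123.
Authorship (.=original, N=cursor N): 4 . . . . . 1 2 3 .
Index 6: author = 1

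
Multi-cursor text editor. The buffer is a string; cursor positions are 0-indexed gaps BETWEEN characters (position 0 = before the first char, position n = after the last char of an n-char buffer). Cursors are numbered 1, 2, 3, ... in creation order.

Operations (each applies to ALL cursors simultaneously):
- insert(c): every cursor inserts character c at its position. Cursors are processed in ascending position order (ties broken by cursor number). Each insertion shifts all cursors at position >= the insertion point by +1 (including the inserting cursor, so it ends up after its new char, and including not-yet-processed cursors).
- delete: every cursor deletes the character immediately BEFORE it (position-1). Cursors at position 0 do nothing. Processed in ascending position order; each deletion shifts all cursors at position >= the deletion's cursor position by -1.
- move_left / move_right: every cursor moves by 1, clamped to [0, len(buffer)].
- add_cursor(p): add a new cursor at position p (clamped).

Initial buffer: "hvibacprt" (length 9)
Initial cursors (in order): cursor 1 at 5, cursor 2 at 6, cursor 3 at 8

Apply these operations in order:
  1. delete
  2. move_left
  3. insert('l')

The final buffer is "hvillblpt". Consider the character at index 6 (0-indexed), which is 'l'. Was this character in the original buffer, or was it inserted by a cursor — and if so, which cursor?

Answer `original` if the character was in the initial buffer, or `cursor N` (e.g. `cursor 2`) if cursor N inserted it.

Answer: cursor 3

Derivation:
After op 1 (delete): buffer="hvibpt" (len 6), cursors c1@4 c2@4 c3@5, authorship ......
After op 2 (move_left): buffer="hvibpt" (len 6), cursors c1@3 c2@3 c3@4, authorship ......
After op 3 (insert('l')): buffer="hvillblpt" (len 9), cursors c1@5 c2@5 c3@7, authorship ...12.3..
Authorship (.=original, N=cursor N): . . . 1 2 . 3 . .
Index 6: author = 3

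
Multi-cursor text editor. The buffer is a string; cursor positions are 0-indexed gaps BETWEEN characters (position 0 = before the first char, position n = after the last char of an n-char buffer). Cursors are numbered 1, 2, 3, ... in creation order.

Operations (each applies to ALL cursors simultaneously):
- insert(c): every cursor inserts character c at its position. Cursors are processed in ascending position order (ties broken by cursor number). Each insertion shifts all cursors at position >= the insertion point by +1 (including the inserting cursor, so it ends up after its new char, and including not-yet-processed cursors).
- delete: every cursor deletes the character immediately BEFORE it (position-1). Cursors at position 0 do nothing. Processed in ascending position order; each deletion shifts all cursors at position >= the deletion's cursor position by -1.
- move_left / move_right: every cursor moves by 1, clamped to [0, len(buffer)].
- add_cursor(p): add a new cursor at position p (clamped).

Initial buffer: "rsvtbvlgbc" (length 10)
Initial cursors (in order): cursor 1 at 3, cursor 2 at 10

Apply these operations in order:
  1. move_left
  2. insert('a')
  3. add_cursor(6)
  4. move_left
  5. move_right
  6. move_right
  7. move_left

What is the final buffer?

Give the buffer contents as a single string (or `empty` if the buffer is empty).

Answer: rsavtbvlgbac

Derivation:
After op 1 (move_left): buffer="rsvtbvlgbc" (len 10), cursors c1@2 c2@9, authorship ..........
After op 2 (insert('a')): buffer="rsavtbvlgbac" (len 12), cursors c1@3 c2@11, authorship ..1.......2.
After op 3 (add_cursor(6)): buffer="rsavtbvlgbac" (len 12), cursors c1@3 c3@6 c2@11, authorship ..1.......2.
After op 4 (move_left): buffer="rsavtbvlgbac" (len 12), cursors c1@2 c3@5 c2@10, authorship ..1.......2.
After op 5 (move_right): buffer="rsavtbvlgbac" (len 12), cursors c1@3 c3@6 c2@11, authorship ..1.......2.
After op 6 (move_right): buffer="rsavtbvlgbac" (len 12), cursors c1@4 c3@7 c2@12, authorship ..1.......2.
After op 7 (move_left): buffer="rsavtbvlgbac" (len 12), cursors c1@3 c3@6 c2@11, authorship ..1.......2.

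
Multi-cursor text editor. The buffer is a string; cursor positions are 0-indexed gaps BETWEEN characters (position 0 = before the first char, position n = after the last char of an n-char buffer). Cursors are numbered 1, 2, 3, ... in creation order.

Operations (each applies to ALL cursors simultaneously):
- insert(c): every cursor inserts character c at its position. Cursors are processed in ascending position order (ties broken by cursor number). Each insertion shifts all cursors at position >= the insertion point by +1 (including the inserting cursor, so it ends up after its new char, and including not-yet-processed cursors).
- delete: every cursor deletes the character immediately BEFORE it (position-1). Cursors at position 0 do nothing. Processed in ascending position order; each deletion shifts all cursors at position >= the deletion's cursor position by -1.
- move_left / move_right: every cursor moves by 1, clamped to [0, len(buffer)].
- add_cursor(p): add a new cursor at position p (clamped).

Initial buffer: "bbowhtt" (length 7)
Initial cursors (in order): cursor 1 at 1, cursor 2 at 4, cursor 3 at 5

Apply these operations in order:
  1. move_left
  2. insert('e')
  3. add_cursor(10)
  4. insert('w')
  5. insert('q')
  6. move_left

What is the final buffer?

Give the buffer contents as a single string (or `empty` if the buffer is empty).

After op 1 (move_left): buffer="bbowhtt" (len 7), cursors c1@0 c2@3 c3@4, authorship .......
After op 2 (insert('e')): buffer="ebboewehtt" (len 10), cursors c1@1 c2@5 c3@7, authorship 1...2.3...
After op 3 (add_cursor(10)): buffer="ebboewehtt" (len 10), cursors c1@1 c2@5 c3@7 c4@10, authorship 1...2.3...
After op 4 (insert('w')): buffer="ewbboewwewhttw" (len 14), cursors c1@2 c2@7 c3@10 c4@14, authorship 11...22.33...4
After op 5 (insert('q')): buffer="ewqbboewqwewqhttwq" (len 18), cursors c1@3 c2@9 c3@13 c4@18, authorship 111...222.333...44
After op 6 (move_left): buffer="ewqbboewqwewqhttwq" (len 18), cursors c1@2 c2@8 c3@12 c4@17, authorship 111...222.333...44

Answer: ewqbboewqwewqhttwq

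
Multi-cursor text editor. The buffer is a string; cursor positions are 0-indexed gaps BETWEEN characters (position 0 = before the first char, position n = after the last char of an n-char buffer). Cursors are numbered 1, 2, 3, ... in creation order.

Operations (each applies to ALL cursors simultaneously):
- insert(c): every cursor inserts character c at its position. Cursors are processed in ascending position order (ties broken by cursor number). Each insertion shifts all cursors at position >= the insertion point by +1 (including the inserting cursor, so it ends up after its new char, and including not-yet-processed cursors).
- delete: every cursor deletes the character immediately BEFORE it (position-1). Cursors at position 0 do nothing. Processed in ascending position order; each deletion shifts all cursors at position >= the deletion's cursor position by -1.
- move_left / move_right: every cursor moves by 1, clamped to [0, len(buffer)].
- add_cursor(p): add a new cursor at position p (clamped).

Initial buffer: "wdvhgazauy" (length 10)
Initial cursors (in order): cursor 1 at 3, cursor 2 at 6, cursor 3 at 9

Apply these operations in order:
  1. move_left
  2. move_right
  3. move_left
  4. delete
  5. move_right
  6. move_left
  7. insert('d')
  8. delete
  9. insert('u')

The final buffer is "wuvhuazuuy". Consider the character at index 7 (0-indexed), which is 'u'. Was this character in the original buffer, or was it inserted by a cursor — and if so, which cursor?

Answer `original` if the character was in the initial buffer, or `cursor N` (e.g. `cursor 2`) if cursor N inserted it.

After op 1 (move_left): buffer="wdvhgazauy" (len 10), cursors c1@2 c2@5 c3@8, authorship ..........
After op 2 (move_right): buffer="wdvhgazauy" (len 10), cursors c1@3 c2@6 c3@9, authorship ..........
After op 3 (move_left): buffer="wdvhgazauy" (len 10), cursors c1@2 c2@5 c3@8, authorship ..........
After op 4 (delete): buffer="wvhazuy" (len 7), cursors c1@1 c2@3 c3@5, authorship .......
After op 5 (move_right): buffer="wvhazuy" (len 7), cursors c1@2 c2@4 c3@6, authorship .......
After op 6 (move_left): buffer="wvhazuy" (len 7), cursors c1@1 c2@3 c3@5, authorship .......
After op 7 (insert('d')): buffer="wdvhdazduy" (len 10), cursors c1@2 c2@5 c3@8, authorship .1..2..3..
After op 8 (delete): buffer="wvhazuy" (len 7), cursors c1@1 c2@3 c3@5, authorship .......
After op 9 (insert('u')): buffer="wuvhuazuuy" (len 10), cursors c1@2 c2@5 c3@8, authorship .1..2..3..
Authorship (.=original, N=cursor N): . 1 . . 2 . . 3 . .
Index 7: author = 3

Answer: cursor 3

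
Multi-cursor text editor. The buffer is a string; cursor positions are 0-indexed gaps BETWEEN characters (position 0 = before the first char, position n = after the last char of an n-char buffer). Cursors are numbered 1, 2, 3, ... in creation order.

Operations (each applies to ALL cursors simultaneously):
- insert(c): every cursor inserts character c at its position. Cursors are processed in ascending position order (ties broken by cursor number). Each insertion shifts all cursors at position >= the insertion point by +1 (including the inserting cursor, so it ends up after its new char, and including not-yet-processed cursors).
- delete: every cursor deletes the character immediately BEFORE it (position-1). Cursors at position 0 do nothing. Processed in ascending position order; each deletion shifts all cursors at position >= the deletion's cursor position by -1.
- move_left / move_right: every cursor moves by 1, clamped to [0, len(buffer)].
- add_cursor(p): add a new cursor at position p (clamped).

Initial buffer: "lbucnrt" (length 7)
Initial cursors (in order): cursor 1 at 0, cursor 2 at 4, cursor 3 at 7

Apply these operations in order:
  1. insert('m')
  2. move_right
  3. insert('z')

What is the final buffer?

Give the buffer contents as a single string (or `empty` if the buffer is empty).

Answer: mlzbucmnzrtmz

Derivation:
After op 1 (insert('m')): buffer="mlbucmnrtm" (len 10), cursors c1@1 c2@6 c3@10, authorship 1....2...3
After op 2 (move_right): buffer="mlbucmnrtm" (len 10), cursors c1@2 c2@7 c3@10, authorship 1....2...3
After op 3 (insert('z')): buffer="mlzbucmnzrtmz" (len 13), cursors c1@3 c2@9 c3@13, authorship 1.1...2.2..33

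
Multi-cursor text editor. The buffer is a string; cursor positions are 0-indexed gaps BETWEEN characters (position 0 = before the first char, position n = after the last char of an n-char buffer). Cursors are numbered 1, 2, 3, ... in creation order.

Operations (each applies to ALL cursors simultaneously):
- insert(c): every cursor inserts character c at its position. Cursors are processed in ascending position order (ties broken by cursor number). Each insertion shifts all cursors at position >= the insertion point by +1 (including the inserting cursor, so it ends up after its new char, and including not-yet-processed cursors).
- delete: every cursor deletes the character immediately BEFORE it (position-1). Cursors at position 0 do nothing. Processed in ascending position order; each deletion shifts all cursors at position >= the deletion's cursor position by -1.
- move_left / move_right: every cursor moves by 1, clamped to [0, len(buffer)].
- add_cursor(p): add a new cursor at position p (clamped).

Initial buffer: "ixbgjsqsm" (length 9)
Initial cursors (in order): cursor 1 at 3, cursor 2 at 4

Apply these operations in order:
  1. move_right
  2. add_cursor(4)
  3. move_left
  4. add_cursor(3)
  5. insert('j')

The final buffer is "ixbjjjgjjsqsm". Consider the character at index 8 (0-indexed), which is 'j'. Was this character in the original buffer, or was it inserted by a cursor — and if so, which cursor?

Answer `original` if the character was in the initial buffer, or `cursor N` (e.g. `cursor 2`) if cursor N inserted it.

Answer: original

Derivation:
After op 1 (move_right): buffer="ixbgjsqsm" (len 9), cursors c1@4 c2@5, authorship .........
After op 2 (add_cursor(4)): buffer="ixbgjsqsm" (len 9), cursors c1@4 c3@4 c2@5, authorship .........
After op 3 (move_left): buffer="ixbgjsqsm" (len 9), cursors c1@3 c3@3 c2@4, authorship .........
After op 4 (add_cursor(3)): buffer="ixbgjsqsm" (len 9), cursors c1@3 c3@3 c4@3 c2@4, authorship .........
After op 5 (insert('j')): buffer="ixbjjjgjjsqsm" (len 13), cursors c1@6 c3@6 c4@6 c2@8, authorship ...134.2.....
Authorship (.=original, N=cursor N): . . . 1 3 4 . 2 . . . . .
Index 8: author = original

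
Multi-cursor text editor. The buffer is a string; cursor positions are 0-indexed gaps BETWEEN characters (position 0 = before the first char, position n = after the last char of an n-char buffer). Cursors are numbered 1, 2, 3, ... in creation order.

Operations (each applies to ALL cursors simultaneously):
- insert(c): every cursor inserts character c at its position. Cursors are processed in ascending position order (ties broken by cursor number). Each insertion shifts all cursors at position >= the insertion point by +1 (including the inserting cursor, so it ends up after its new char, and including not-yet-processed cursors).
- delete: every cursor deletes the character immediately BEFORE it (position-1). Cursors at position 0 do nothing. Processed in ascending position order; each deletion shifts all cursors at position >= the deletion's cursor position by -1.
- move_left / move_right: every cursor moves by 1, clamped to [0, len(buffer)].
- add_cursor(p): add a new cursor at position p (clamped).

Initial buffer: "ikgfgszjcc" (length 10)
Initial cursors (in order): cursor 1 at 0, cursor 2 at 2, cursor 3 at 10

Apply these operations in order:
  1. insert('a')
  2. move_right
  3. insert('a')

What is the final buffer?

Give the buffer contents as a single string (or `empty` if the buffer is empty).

Answer: aiakagafgszjccaa

Derivation:
After op 1 (insert('a')): buffer="aikagfgszjcca" (len 13), cursors c1@1 c2@4 c3@13, authorship 1..2........3
After op 2 (move_right): buffer="aikagfgszjcca" (len 13), cursors c1@2 c2@5 c3@13, authorship 1..2........3
After op 3 (insert('a')): buffer="aiakagafgszjccaa" (len 16), cursors c1@3 c2@7 c3@16, authorship 1.1.2.2.......33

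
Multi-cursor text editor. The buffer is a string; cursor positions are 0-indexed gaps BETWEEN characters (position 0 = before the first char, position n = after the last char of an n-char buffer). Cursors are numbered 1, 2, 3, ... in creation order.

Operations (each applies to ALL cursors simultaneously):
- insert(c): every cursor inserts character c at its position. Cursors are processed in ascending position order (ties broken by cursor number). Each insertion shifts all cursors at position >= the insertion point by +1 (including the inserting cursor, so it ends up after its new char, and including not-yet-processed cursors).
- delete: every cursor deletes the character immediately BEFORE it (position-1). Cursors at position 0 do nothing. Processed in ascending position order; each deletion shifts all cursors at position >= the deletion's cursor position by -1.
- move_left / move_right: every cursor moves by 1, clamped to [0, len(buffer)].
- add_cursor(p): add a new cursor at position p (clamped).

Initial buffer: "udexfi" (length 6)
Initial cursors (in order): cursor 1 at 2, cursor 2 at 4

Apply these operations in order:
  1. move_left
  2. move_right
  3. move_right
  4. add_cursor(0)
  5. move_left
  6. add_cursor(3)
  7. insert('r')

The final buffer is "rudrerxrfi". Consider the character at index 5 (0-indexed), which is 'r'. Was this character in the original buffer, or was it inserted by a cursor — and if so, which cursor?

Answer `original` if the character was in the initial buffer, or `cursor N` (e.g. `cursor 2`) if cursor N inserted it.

Answer: cursor 4

Derivation:
After op 1 (move_left): buffer="udexfi" (len 6), cursors c1@1 c2@3, authorship ......
After op 2 (move_right): buffer="udexfi" (len 6), cursors c1@2 c2@4, authorship ......
After op 3 (move_right): buffer="udexfi" (len 6), cursors c1@3 c2@5, authorship ......
After op 4 (add_cursor(0)): buffer="udexfi" (len 6), cursors c3@0 c1@3 c2@5, authorship ......
After op 5 (move_left): buffer="udexfi" (len 6), cursors c3@0 c1@2 c2@4, authorship ......
After op 6 (add_cursor(3)): buffer="udexfi" (len 6), cursors c3@0 c1@2 c4@3 c2@4, authorship ......
After op 7 (insert('r')): buffer="rudrerxrfi" (len 10), cursors c3@1 c1@4 c4@6 c2@8, authorship 3..1.4.2..
Authorship (.=original, N=cursor N): 3 . . 1 . 4 . 2 . .
Index 5: author = 4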